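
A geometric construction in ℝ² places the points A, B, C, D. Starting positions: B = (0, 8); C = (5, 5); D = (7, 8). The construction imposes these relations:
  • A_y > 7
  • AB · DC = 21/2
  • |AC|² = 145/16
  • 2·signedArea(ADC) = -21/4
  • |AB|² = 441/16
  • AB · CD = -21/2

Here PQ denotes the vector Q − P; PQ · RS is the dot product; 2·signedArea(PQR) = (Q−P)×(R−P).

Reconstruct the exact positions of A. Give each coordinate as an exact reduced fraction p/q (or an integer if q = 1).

1. A_x = 21/4  [AB · CD = -21/2 ∩ 2·signedArea(ADC) = -21/4]
2. A_y = 8  [AB · CD = -21/2 ∩ 2·signedArea(ADC) = -21/4]
   → A = (21/4, 8)

A = (21/4, 8)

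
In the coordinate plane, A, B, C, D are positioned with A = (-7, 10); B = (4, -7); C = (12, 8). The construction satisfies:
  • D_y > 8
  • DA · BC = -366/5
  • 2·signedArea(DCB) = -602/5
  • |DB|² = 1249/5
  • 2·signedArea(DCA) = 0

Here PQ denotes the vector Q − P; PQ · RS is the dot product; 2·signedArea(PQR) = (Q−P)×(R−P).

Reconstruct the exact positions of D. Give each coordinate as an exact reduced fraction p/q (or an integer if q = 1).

D = (22/5, 44/5)

1. D_x = 22/5  [2·signedArea(DCA) = 0 ∩ DA · BC = -366/5]
2. D_y = 44/5  [2·signedArea(DCA) = 0 ∩ DA · BC = -366/5]
   → D = (22/5, 44/5)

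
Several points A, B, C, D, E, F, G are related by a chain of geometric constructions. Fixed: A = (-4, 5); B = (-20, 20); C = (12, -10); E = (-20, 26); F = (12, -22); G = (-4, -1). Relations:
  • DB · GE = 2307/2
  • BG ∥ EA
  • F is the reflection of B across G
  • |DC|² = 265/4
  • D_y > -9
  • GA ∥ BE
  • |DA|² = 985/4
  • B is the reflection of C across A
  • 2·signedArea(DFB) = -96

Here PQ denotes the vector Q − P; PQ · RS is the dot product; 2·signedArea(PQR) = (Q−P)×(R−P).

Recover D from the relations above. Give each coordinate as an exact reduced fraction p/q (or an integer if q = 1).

1. D_x = 4  [2·signedArea(DFB) = -96 ∩ DB · GE = 2307/2]
2. D_y = -17/2  [2·signedArea(DFB) = -96 ∩ DB · GE = 2307/2]
   → D = (4, -17/2)

D = (4, -17/2)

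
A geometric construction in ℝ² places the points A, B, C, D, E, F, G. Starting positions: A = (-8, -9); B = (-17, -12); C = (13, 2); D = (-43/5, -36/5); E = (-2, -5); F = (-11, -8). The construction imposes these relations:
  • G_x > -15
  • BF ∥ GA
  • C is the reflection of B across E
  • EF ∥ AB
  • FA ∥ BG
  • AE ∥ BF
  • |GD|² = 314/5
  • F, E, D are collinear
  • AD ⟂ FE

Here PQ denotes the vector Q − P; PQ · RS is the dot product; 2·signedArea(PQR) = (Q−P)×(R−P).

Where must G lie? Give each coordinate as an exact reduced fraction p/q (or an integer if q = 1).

1. G_x = -14  [BF ∥ GA ∩ FA ∥ BG]
2. G_y = -13  [BF ∥ GA ∩ FA ∥ BG]
   → G = (-14, -13)

G = (-14, -13)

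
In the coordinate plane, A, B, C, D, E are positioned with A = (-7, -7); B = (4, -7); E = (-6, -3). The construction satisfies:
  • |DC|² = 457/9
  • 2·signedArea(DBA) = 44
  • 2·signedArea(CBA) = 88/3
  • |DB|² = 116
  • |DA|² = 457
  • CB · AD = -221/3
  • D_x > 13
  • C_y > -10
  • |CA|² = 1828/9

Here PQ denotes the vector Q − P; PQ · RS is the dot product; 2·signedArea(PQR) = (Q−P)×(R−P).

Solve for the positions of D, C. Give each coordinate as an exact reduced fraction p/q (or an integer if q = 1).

C = (7, -29/3)
D = (14, -11)

1. D_y = -11  [2·signedArea(DBA) = 44]
2. D_x = 14  [|DA|² = 457]
   → D = (14, -11)
3. C_x = 7  [2·signedArea(CBA) = 88/3 ∩ CB · AD = -221/3]
4. C_y = -29/3  [2·signedArea(CBA) = 88/3 ∩ CB · AD = -221/3]
   → C = (7, -29/3)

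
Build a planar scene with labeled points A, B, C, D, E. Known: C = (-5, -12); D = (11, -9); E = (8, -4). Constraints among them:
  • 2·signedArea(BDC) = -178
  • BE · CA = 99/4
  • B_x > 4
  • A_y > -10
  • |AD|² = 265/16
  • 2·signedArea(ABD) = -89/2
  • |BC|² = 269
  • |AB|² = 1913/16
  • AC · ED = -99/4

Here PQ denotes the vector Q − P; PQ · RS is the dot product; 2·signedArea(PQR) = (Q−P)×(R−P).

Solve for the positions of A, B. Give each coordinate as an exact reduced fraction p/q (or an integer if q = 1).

A = (7, -39/4)
B = (5, 1)

1. B_x = 5  [line 3·x + -16·y + 1 = 0 ∩ |BC|² = 269]
2. B_y = 1  [line 3·x + -16·y + 1 = 0 ∩ |BC|² = 269]
   → B = (5, 1)
3. A_x = 7  [2·signedArea(ABD) = -89/2 ∩ BE · CA = 99/4]
4. A_y = -39/4  [2·signedArea(ABD) = -89/2 ∩ BE · CA = 99/4]
   → A = (7, -39/4)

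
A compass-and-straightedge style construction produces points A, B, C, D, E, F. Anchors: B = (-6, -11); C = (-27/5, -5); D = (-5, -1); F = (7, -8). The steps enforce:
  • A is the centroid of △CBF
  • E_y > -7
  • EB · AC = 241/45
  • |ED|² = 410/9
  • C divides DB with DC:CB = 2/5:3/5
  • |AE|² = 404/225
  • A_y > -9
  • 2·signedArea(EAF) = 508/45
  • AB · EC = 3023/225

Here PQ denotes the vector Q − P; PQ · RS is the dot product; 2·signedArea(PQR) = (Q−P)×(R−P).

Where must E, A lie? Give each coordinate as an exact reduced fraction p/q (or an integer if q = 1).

A = (-22/15, -8)
E = (-4/3, -20/3)

1. A_x = -22/15  [A is the centroid of △CBF]
2. A_y = -8  [A is the centroid of △CBF]
   → A = (-22/15, -8)
3. E_x = -4/3  [2·signedArea(EAF) = 508/45 ∩ AB · EC = 3023/225]
4. E_y = -20/3  [2·signedArea(EAF) = 508/45 ∩ AB · EC = 3023/225]
   → E = (-4/3, -20/3)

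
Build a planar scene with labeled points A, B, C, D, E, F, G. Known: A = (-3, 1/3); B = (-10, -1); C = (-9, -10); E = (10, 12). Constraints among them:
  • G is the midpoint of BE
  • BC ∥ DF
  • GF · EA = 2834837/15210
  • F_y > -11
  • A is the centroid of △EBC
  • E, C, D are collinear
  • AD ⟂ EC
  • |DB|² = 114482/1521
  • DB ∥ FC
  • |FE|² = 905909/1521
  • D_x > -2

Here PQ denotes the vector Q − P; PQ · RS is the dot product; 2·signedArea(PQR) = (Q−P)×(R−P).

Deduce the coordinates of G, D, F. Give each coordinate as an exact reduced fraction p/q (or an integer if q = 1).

D = (-3359/2535, -2822/2535)
F = (-824/2535, -25637/2535)
G = (0, 11/2)

1. G_x = 0  [G is the midpoint of BE]
2. G_y = 11/2  [G is the midpoint of BE]
   → G = (0, 11/2)
3. D_x = -3359/2535  [E, C, D are collinear ∩ AD ⟂ EC]
4. D_y = -2822/2535  [E, C, D are collinear ∩ AD ⟂ EC]
   → D = (-3359/2535, -2822/2535)
5. F_x = -824/2535  [DB ∥ FC ∩ BC ∥ DF]
6. F_y = -25637/2535  [DB ∥ FC ∩ BC ∥ DF]
   → F = (-824/2535, -25637/2535)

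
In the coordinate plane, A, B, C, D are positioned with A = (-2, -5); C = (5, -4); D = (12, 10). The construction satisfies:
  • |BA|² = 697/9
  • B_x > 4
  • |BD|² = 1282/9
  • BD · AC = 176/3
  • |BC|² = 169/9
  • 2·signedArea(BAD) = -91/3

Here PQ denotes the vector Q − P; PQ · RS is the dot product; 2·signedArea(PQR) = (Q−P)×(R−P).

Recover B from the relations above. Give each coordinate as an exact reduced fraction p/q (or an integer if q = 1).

B = (5, 1/3)

1. B_x = 5  [BD · AC = 176/3 ∩ 2·signedArea(BAD) = -91/3]
2. B_y = 1/3  [BD · AC = 176/3 ∩ 2·signedArea(BAD) = -91/3]
   → B = (5, 1/3)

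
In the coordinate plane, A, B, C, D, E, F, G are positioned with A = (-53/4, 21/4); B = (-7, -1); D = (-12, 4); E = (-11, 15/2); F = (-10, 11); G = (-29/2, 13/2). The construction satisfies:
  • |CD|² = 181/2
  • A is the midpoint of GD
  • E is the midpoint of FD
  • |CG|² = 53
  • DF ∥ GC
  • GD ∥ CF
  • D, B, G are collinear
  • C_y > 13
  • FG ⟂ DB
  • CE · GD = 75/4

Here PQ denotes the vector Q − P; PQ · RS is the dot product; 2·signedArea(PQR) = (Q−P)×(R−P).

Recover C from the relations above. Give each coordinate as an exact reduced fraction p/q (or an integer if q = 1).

1. C_x = -25/2  [GD ∥ CF ∩ DF ∥ GC]
2. C_y = 27/2  [GD ∥ CF ∩ DF ∥ GC]
   → C = (-25/2, 27/2)

C = (-25/2, 27/2)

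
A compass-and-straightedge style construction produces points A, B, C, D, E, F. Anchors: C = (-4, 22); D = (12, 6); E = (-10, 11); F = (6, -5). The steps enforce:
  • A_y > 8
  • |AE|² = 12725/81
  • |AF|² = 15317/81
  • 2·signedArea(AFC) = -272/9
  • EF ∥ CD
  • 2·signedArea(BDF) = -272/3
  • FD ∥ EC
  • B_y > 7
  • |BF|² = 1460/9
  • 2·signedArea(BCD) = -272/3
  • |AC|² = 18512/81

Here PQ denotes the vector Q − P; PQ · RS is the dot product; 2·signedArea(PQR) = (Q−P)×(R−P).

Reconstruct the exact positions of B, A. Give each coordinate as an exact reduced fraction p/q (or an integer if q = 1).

A = (20/9, 74/9)
B = (14/3, 23/3)

1. B_x = 14/3  [2·signedArea(BDF) = -272/3 ∩ 2·signedArea(BCD) = -272/3]
2. B_y = 23/3  [2·signedArea(BDF) = -272/3 ∩ 2·signedArea(BCD) = -272/3]
   → B = (14/3, 23/3)
3. A_x = 20/9  [line -27·x + -10·y + 1280/9 = 0 ∩ |AF|² = 15317/81]
4. A_y = 74/9  [line -27·x + -10·y + 1280/9 = 0 ∩ |AF|² = 15317/81]
   → A = (20/9, 74/9)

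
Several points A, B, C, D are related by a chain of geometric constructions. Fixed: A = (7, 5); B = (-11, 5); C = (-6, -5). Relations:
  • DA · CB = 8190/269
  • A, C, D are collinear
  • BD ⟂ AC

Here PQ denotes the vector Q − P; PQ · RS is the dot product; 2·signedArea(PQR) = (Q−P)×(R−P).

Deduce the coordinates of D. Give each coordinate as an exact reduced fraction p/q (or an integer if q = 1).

1. D_x = -1159/269  [A, C, D are collinear ∩ BD ⟂ AC]
2. D_y = -995/269  [A, C, D are collinear ∩ BD ⟂ AC]
   → D = (-1159/269, -995/269)

D = (-1159/269, -995/269)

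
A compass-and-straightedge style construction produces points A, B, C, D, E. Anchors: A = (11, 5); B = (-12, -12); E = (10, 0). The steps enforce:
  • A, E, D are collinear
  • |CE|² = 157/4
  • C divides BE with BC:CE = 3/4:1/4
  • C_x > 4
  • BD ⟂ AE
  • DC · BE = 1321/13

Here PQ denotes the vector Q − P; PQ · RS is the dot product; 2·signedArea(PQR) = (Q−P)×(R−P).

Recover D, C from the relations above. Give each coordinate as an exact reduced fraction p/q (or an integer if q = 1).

1. D_x = 89/13  [A, E, D are collinear ∩ BD ⟂ AE]
2. D_y = -205/13  [A, E, D are collinear ∩ BD ⟂ AE]
   → D = (89/13, -205/13)
3. C_x = 9/2  [C divides BE with BC:CE = 3/4:1/4]
4. C_y = -3  [C divides BE with BC:CE = 3/4:1/4]
   → C = (9/2, -3)

C = (9/2, -3)
D = (89/13, -205/13)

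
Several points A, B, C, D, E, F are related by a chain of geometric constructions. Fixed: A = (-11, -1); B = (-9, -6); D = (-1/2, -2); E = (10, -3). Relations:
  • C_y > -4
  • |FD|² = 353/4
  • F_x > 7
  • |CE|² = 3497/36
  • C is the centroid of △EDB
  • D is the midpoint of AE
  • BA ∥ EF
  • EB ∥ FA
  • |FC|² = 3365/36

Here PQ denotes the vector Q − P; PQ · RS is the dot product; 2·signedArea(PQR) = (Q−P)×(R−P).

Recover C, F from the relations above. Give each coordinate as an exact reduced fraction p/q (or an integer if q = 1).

1. C_x = 1/6  [C is the centroid of △EDB]
2. C_y = -11/3  [C is the centroid of △EDB]
   → C = (1/6, -11/3)
3. F_x = 8  [EB ∥ FA ∩ BA ∥ EF]
4. F_y = 2  [EB ∥ FA ∩ BA ∥ EF]
   → F = (8, 2)

C = (1/6, -11/3)
F = (8, 2)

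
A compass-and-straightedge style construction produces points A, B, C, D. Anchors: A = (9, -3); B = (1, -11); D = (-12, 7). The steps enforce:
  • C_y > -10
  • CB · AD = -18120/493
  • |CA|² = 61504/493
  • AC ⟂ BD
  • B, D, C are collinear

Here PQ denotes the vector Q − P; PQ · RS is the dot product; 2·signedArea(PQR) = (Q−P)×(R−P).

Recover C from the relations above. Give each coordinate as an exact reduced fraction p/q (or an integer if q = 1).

C = (-27/493, -4703/493)

1. C_x = -27/493  [B, D, C are collinear ∩ AC ⟂ BD]
2. C_y = -4703/493  [B, D, C are collinear ∩ AC ⟂ BD]
   → C = (-27/493, -4703/493)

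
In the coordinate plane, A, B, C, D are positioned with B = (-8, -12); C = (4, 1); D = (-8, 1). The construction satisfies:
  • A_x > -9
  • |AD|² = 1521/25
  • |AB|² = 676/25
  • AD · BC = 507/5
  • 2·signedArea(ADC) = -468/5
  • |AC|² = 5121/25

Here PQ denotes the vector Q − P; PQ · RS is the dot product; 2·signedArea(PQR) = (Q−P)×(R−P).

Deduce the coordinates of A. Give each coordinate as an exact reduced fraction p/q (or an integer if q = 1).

1. A_x = -8  [2·signedArea(ADC) = -468/5 ∩ AD · BC = 507/5]
2. A_y = -34/5  [2·signedArea(ADC) = -468/5 ∩ AD · BC = 507/5]
   → A = (-8, -34/5)

A = (-8, -34/5)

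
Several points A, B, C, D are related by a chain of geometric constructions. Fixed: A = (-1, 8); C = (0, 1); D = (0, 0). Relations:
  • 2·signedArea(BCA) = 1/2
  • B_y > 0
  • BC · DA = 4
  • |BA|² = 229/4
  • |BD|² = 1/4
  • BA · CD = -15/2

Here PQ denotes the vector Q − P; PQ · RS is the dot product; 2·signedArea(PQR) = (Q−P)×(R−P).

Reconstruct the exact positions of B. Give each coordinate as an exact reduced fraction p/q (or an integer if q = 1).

1. B_x = 0  [BA · CD = -15/2 ∩ BC · DA = 4]
2. B_y = 1/2  [BA · CD = -15/2 ∩ BC · DA = 4]
   → B = (0, 1/2)

B = (0, 1/2)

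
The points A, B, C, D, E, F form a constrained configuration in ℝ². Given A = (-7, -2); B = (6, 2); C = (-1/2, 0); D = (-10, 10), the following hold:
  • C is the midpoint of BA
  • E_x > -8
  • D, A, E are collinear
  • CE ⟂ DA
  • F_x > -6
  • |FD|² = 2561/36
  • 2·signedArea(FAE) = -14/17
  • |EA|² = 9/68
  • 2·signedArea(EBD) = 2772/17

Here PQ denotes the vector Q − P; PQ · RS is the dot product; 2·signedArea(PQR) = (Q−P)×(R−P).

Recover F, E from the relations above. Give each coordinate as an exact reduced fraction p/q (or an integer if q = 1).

1. E_x = -241/34  [D, A, E are collinear ∩ CE ⟂ DA]
2. E_y = -28/17  [D, A, E are collinear ∩ CE ⟂ DA]
   → E = (-241/34, -28/17)
3. F_x = -35/6  [line -6/17·x + -3/34·y + -31/17 = 0 ∩ |FD|² = 2561/36]
4. F_y = 8/3  [line -6/17·x + -3/34·y + -31/17 = 0 ∩ |FD|² = 2561/36]
   → F = (-35/6, 8/3)

E = (-241/34, -28/17)
F = (-35/6, 8/3)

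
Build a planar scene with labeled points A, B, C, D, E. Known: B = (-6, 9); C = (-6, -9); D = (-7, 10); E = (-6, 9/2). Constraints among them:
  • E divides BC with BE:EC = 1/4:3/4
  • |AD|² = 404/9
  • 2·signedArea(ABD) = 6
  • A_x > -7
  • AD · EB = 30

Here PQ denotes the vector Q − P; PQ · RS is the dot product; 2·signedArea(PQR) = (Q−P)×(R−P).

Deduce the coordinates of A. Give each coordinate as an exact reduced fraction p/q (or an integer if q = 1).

1. A_x = -19/3  [2·signedArea(ABD) = 6 ∩ AD · EB = 30]
2. A_y = 10/3  [2·signedArea(ABD) = 6 ∩ AD · EB = 30]
   → A = (-19/3, 10/3)

A = (-19/3, 10/3)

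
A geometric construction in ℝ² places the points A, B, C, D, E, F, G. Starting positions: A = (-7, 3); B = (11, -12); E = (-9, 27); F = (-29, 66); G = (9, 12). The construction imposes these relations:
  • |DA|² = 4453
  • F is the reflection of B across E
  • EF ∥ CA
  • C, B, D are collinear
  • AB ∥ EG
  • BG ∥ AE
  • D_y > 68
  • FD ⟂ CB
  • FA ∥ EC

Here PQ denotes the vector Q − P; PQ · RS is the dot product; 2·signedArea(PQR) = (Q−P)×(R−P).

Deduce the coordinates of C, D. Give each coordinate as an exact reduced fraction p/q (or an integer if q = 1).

1. C_x = 13  [EF ∥ CA ∩ FA ∥ EC]
2. C_y = -36  [EF ∥ CA ∩ FA ∥ EC]
   → C = (13, -36)
3. D_x = 619/145  [C, B, D are collinear ∩ FD ⟂ CB]
4. D_y = 9972/145  [C, B, D are collinear ∩ FD ⟂ CB]
   → D = (619/145, 9972/145)

C = (13, -36)
D = (619/145, 9972/145)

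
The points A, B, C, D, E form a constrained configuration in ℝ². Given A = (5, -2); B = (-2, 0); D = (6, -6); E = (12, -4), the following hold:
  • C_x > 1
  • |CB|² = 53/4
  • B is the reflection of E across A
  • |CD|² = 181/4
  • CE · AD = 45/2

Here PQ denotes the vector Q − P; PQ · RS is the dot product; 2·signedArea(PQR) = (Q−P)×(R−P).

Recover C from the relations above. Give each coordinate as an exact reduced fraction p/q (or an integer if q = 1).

1. C_x = 3/2  [line -1·x + 4·y + 11/2 = 0 ∩ |CB|² = 53/4]
2. C_y = -1  [line -1·x + 4·y + 11/2 = 0 ∩ |CB|² = 53/4]
   → C = (3/2, -1)

C = (3/2, -1)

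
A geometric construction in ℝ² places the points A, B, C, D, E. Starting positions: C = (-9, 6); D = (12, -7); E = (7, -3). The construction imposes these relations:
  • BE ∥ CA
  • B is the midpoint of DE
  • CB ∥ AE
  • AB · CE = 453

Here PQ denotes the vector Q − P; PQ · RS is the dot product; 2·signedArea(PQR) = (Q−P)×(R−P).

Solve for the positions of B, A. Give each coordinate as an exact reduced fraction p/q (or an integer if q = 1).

1. B_x = 19/2  [B is the midpoint of DE]
2. B_y = -5  [B is the midpoint of DE]
   → B = (19/2, -5)
3. A_x = -23/2  [CB ∥ AE ∩ BE ∥ CA]
4. A_y = 8  [CB ∥ AE ∩ BE ∥ CA]
   → A = (-23/2, 8)

A = (-23/2, 8)
B = (19/2, -5)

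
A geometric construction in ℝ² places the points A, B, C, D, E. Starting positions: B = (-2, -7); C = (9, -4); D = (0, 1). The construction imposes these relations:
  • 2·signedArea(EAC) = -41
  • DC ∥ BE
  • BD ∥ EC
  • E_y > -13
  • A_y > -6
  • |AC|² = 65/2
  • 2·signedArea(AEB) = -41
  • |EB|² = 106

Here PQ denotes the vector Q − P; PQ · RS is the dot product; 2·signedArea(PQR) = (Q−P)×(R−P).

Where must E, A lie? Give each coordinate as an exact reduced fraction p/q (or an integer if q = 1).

A = (7/2, -11/2)
E = (7, -12)

1. E_x = 7  [BD ∥ EC ∩ DC ∥ BE]
2. E_y = -12  [BD ∥ EC ∩ DC ∥ BE]
   → E = (7, -12)
3. A_x = 7/2  [2·signedArea(AEB) = -41 ∩ 2·signedArea(EAC) = -41]
4. A_y = -11/2  [2·signedArea(AEB) = -41 ∩ 2·signedArea(EAC) = -41]
   → A = (7/2, -11/2)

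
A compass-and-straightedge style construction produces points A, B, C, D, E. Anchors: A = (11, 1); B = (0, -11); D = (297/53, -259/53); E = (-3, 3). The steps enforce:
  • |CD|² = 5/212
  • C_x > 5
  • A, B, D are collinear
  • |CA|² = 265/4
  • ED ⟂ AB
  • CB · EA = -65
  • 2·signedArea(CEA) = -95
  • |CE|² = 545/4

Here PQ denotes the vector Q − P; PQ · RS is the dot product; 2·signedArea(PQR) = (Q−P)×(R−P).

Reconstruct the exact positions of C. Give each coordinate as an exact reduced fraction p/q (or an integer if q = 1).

C = (11/2, -5)

1. C_x = 11/2  [2·signedArea(CEA) = -95 ∩ CB · EA = -65]
2. C_y = -5  [2·signedArea(CEA) = -95 ∩ CB · EA = -65]
   → C = (11/2, -5)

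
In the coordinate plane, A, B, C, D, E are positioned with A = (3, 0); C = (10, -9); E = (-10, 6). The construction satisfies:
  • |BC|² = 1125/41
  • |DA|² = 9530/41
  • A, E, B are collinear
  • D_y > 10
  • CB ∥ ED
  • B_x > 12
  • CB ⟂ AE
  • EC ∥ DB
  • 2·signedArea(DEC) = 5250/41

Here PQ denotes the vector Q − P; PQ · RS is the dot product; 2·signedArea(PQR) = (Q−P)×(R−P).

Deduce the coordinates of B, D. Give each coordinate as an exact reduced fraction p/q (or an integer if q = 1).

B = (500/41, -174/41)
D = (-320/41, 441/41)

1. B_x = 500/41  [A, E, B are collinear ∩ CB ⟂ AE]
2. B_y = -174/41  [A, E, B are collinear ∩ CB ⟂ AE]
   → B = (500/41, -174/41)
3. D_x = -320/41  [EC ∥ DB ∩ CB ∥ ED]
4. D_y = 441/41  [EC ∥ DB ∩ CB ∥ ED]
   → D = (-320/41, 441/41)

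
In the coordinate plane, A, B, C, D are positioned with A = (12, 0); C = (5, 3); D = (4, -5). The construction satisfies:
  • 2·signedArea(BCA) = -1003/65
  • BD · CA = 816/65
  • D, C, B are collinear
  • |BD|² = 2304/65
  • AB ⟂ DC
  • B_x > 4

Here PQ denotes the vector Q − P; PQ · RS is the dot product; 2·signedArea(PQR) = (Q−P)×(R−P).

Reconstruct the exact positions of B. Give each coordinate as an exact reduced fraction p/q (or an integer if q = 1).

1. B_x = 308/65  [D, C, B are collinear ∩ AB ⟂ DC]
2. B_y = 59/65  [D, C, B are collinear ∩ AB ⟂ DC]
   → B = (308/65, 59/65)

B = (308/65, 59/65)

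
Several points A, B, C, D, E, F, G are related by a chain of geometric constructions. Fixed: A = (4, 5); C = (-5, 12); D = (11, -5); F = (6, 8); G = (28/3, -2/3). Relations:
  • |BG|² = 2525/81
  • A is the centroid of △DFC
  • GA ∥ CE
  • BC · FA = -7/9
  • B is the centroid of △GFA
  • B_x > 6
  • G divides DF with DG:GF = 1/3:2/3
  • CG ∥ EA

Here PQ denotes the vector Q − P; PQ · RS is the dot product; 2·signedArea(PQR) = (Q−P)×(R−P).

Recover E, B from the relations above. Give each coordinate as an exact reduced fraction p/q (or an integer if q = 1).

B = (58/9, 37/9)
E = (-31/3, 53/3)

1. E_x = -31/3  [CG ∥ EA ∩ GA ∥ CE]
2. E_y = 53/3  [CG ∥ EA ∩ GA ∥ CE]
   → E = (-31/3, 53/3)
3. B_x = 58/9  [B is the centroid of △GFA]
4. B_y = 37/9  [B is the centroid of △GFA]
   → B = (58/9, 37/9)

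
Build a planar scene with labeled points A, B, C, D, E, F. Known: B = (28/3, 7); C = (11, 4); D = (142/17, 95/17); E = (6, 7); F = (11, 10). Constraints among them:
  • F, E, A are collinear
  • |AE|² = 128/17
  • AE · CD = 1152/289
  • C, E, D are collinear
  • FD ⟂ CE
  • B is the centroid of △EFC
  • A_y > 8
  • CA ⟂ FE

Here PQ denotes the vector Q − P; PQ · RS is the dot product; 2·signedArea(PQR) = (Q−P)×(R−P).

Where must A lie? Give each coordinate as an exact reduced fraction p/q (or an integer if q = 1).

1. A_x = 142/17  [F, E, A are collinear ∩ CA ⟂ FE]
2. A_y = 143/17  [F, E, A are collinear ∩ CA ⟂ FE]
   → A = (142/17, 143/17)

A = (142/17, 143/17)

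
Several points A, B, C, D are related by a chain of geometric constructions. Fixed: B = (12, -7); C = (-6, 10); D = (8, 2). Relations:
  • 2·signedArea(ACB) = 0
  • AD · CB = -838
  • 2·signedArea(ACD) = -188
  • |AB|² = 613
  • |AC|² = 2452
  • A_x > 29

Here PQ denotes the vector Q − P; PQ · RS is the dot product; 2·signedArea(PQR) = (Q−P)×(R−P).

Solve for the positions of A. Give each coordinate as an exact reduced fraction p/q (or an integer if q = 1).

A = (30, -24)

1. A_x = 30  [2·signedArea(ACB) = 0 ∩ 2·signedArea(ACD) = -188]
2. A_y = -24  [2·signedArea(ACB) = 0 ∩ 2·signedArea(ACD) = -188]
   → A = (30, -24)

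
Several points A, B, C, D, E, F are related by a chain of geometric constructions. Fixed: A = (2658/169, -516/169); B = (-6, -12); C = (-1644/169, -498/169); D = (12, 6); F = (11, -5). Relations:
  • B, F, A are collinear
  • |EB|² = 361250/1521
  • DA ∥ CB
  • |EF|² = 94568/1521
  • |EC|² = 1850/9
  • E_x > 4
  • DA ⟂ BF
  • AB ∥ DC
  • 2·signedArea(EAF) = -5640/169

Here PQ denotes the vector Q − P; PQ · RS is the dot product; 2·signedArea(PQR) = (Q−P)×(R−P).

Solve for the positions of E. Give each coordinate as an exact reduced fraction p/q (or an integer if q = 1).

1. E_x = 2243/507  [line 329/169·x + -799/169·y + -1974/169 = 0 ∩ |EB|² = 361250/1521]
2. E_y = -329/507  [line 329/169·x + -799/169·y + -1974/169 = 0 ∩ |EB|² = 361250/1521]
   → E = (2243/507, -329/507)

E = (2243/507, -329/507)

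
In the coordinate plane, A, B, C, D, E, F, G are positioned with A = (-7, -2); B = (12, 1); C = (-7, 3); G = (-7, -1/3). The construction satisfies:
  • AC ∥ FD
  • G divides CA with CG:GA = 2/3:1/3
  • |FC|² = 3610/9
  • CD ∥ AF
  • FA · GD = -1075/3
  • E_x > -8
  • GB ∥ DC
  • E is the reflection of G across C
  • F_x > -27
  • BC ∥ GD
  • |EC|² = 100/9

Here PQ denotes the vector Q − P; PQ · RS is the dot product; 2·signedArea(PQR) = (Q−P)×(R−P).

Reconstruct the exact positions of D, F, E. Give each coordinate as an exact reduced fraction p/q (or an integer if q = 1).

D = (-26, 5/3)
E = (-7, 19/3)
F = (-26, -10/3)

1. D_x = -26  [GB ∥ DC ∩ BC ∥ GD]
2. D_y = 5/3  [GB ∥ DC ∩ BC ∥ GD]
   → D = (-26, 5/3)
3. F_x = -26  [AC ∥ FD ∩ CD ∥ AF]
4. F_y = -10/3  [AC ∥ FD ∩ CD ∥ AF]
   → F = (-26, -10/3)
5. E_x = -7  [E is the reflection of G across C]
6. E_y = 19/3  [E is the reflection of G across C]
   → E = (-7, 19/3)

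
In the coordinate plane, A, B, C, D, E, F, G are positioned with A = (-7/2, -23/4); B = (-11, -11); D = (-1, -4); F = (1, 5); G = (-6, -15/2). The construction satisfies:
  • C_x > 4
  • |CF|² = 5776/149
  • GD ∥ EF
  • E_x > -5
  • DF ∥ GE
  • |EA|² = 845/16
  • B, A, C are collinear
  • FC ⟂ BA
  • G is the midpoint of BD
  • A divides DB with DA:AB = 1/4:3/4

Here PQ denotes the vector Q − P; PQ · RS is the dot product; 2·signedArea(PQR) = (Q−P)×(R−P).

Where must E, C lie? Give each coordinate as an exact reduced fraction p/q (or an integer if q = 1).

C = (681/149, -15/149)
E = (-4, 3/2)

1. E_x = -4  [GD ∥ EF ∩ DF ∥ GE]
2. E_y = 3/2  [GD ∥ EF ∩ DF ∥ GE]
   → E = (-4, 3/2)
3. C_x = 681/149  [B, A, C are collinear ∩ FC ⟂ BA]
4. C_y = -15/149  [B, A, C are collinear ∩ FC ⟂ BA]
   → C = (681/149, -15/149)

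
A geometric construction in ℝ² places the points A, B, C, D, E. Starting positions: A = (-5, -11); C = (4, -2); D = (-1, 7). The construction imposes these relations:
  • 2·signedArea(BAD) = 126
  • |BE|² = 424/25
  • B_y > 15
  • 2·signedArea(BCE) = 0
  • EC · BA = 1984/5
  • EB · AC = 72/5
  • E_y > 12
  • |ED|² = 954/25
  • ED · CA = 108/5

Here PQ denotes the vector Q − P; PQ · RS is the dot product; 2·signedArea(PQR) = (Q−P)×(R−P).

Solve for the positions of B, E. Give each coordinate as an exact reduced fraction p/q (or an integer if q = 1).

B = (-6, 16)
E = (-4, 62/5)

1. E_x = -4  [line 9·x + 9·y + -378/5 = 0 ∩ |ED|² = 954/25]
2. E_y = 62/5  [line 9·x + 9·y + -378/5 = 0 ∩ |ED|² = 954/25]
   → E = (-4, 62/5)
3. B_x = -6  [2·signedArea(BCE) = 0 ∩ EC · BA = 1984/5]
4. B_y = 16  [2·signedArea(BCE) = 0 ∩ EC · BA = 1984/5]
   → B = (-6, 16)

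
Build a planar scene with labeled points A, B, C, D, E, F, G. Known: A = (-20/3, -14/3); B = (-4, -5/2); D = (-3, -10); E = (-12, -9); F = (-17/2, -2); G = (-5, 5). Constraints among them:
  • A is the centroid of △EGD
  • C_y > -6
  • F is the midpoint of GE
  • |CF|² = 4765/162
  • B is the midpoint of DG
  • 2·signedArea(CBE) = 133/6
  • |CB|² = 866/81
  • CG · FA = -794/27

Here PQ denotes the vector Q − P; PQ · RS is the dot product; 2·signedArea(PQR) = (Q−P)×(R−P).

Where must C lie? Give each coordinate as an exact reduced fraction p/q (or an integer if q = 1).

1. C_x = -41/9  [CG · FA = -794/27 ∩ 2·signedArea(CBE) = 133/6]
2. C_y = -103/18  [CG · FA = -794/27 ∩ 2·signedArea(CBE) = 133/6]
   → C = (-41/9, -103/18)

C = (-41/9, -103/18)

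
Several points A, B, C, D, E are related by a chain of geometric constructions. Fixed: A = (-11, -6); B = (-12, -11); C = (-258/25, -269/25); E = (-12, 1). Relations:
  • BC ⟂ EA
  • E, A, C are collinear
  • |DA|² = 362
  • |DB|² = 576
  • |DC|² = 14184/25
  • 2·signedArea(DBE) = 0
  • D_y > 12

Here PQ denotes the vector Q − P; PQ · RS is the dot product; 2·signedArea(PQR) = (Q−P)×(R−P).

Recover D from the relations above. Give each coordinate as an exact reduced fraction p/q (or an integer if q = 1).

1. D_x = -12  [2·signedArea(DBE) = 0]
2. D_y = 13  [|DC|² = 14184/25]
   → D = (-12, 13)

D = (-12, 13)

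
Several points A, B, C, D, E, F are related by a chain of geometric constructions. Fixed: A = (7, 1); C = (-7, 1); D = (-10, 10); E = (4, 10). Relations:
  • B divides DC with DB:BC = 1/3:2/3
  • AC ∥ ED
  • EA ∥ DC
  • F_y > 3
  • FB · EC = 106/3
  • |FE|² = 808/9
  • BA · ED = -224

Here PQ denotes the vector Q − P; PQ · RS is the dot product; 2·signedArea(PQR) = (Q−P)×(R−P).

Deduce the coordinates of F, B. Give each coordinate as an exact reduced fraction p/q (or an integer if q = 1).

B = (-9, 7)
F = (-10/3, 4)

1. B_x = -9  [B divides DC with DB:BC = 1/3:2/3]
2. B_y = 7  [B divides DC with DB:BC = 1/3:2/3]
   → B = (-9, 7)
3. F_x = -10/3  [line 11·x + 9·y + 2/3 = 0 ∩ |FE|² = 808/9]
4. F_y = 4  [line 11·x + 9·y + 2/3 = 0 ∩ |FE|² = 808/9]
   → F = (-10/3, 4)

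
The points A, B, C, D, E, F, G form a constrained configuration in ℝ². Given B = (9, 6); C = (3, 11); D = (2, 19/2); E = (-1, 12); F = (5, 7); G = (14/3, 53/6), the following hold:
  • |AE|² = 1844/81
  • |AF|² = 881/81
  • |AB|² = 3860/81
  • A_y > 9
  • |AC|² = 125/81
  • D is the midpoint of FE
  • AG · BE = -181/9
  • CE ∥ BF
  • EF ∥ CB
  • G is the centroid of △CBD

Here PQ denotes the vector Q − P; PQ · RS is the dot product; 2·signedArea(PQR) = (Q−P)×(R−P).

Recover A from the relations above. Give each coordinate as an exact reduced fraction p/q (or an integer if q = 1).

1. A_x = 29/9  [line 10·x + -6·y + 238/9 = 0 ∩ |AF|² = 881/81]
2. A_y = 88/9  [line 10·x + -6·y + 238/9 = 0 ∩ |AF|² = 881/81]
   → A = (29/9, 88/9)

A = (29/9, 88/9)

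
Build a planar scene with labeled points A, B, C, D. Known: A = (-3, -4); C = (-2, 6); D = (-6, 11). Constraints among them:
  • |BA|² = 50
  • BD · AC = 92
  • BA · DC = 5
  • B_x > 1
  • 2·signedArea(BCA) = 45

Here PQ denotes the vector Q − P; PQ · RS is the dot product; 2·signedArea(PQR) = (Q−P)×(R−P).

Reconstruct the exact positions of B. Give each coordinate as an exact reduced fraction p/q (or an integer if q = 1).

B = (2, 1)

1. B_x = 2  [2·signedArea(BCA) = 45 ∩ BA · DC = 5]
2. B_y = 1  [2·signedArea(BCA) = 45 ∩ BA · DC = 5]
   → B = (2, 1)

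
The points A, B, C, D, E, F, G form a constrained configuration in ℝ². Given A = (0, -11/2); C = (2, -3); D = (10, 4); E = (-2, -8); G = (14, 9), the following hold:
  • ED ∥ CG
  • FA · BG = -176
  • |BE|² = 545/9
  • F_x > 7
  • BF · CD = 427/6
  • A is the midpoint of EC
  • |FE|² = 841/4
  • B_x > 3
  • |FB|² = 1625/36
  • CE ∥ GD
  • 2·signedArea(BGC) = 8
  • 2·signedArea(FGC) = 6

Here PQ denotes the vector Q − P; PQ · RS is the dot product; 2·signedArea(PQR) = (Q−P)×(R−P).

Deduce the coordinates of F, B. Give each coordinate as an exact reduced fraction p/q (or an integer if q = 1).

B = (10/3, -7/3)
F = (8, 5/2)

1. F_x = 8  [line 12·x + -12·y + -66 = 0 ∩ |FE|² = 841/4]
2. F_y = 5/2  [line 12·x + -12·y + -66 = 0 ∩ |FE|² = 841/4]
   → F = (8, 5/2)
3. B_x = 10/3  [2·signedArea(BGC) = 8 ∩ BF · CD = 427/6]
4. B_y = -7/3  [2·signedArea(BGC) = 8 ∩ BF · CD = 427/6]
   → B = (10/3, -7/3)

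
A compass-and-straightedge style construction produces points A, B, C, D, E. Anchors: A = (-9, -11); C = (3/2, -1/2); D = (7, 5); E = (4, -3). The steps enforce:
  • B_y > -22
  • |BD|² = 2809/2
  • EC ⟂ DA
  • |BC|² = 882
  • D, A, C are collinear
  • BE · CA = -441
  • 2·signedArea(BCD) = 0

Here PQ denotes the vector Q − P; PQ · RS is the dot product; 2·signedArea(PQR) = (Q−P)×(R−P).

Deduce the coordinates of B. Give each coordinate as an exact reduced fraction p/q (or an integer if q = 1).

1. B_x = -39/2  [2·signedArea(BCD) = 0 ∩ BE · CA = -441]
2. B_y = -43/2  [2·signedArea(BCD) = 0 ∩ BE · CA = -441]
   → B = (-39/2, -43/2)

B = (-39/2, -43/2)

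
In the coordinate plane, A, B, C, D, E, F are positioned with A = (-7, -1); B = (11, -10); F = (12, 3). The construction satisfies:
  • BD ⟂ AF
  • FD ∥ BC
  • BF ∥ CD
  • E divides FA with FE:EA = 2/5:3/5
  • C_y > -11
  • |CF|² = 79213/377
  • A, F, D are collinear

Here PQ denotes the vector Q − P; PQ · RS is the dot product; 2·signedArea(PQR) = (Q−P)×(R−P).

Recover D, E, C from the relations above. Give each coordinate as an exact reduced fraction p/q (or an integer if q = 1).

C = (2798/377, -4054/377)
D = (3175/377, 847/377)
E = (22/5, 7/5)

1. D_x = 3175/377  [A, F, D are collinear ∩ BD ⟂ AF]
2. D_y = 847/377  [A, F, D are collinear ∩ BD ⟂ AF]
   → D = (3175/377, 847/377)
3. E_x = 22/5  [E divides FA with FE:EA = 2/5:3/5]
4. E_y = 7/5  [E divides FA with FE:EA = 2/5:3/5]
   → E = (22/5, 7/5)
5. C_x = 2798/377  [BF ∥ CD ∩ FD ∥ BC]
6. C_y = -4054/377  [BF ∥ CD ∩ FD ∥ BC]
   → C = (2798/377, -4054/377)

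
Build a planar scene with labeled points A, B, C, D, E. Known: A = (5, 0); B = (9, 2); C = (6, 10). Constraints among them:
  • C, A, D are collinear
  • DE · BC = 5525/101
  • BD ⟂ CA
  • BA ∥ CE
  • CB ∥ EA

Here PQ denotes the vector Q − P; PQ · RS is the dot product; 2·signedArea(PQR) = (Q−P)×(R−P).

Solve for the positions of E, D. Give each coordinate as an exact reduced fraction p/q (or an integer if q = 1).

D = (529/101, 240/101)
E = (2, 8)

1. E_x = 2  [CB ∥ EA ∩ BA ∥ CE]
2. E_y = 8  [CB ∥ EA ∩ BA ∥ CE]
   → E = (2, 8)
3. D_x = 529/101  [C, A, D are collinear ∩ BD ⟂ CA]
4. D_y = 240/101  [C, A, D are collinear ∩ BD ⟂ CA]
   → D = (529/101, 240/101)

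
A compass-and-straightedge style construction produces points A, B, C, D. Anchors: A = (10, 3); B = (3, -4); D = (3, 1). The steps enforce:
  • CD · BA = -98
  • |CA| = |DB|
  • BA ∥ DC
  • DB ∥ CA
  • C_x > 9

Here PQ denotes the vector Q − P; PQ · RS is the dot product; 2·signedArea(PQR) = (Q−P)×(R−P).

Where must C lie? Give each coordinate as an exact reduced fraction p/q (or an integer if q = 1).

C = (10, 8)

1. C_x = 10  [DB ∥ CA ∩ BA ∥ DC]
2. C_y = 8  [DB ∥ CA ∩ BA ∥ DC]
   → C = (10, 8)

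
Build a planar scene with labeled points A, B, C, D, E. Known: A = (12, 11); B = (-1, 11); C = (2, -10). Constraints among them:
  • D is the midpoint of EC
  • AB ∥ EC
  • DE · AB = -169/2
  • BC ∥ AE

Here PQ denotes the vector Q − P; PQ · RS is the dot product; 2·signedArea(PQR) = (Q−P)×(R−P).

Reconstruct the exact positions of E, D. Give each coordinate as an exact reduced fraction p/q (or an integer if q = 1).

D = (17/2, -10)
E = (15, -10)

1. E_x = 15  [AB ∥ EC ∩ BC ∥ AE]
2. E_y = -10  [AB ∥ EC ∩ BC ∥ AE]
   → E = (15, -10)
3. D_x = 17/2  [D is the midpoint of EC]
4. D_y = -10  [D is the midpoint of EC]
   → D = (17/2, -10)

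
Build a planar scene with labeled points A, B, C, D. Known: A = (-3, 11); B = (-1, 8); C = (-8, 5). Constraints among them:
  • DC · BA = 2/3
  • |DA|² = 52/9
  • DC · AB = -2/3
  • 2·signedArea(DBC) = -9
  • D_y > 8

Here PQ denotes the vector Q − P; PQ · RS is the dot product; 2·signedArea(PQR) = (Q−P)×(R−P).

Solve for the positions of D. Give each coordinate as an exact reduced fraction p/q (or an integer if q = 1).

D = (-5/3, 9)

1. D_x = -5/3  [DC · BA = 2/3 ∩ 2·signedArea(DBC) = -9]
2. D_y = 9  [DC · BA = 2/3 ∩ 2·signedArea(DBC) = -9]
   → D = (-5/3, 9)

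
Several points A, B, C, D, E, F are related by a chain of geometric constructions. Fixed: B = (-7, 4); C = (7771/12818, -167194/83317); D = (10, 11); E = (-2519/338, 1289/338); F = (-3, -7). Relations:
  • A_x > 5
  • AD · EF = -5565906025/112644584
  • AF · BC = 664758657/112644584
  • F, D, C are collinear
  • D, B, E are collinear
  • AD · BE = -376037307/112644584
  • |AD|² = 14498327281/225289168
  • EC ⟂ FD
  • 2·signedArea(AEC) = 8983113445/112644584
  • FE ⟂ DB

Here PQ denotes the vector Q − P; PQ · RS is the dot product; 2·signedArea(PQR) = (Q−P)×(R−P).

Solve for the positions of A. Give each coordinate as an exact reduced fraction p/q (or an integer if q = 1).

A = (135951/25636, 749293/166634)

1. A_x = 135951/25636  [AD · EF = -5565906025/112644584 ∩ 2·signedArea(AEC) = 8983113445/112644584]
2. A_y = 749293/166634  [AD · EF = -5565906025/112644584 ∩ 2·signedArea(AEC) = 8983113445/112644584]
   → A = (135951/25636, 749293/166634)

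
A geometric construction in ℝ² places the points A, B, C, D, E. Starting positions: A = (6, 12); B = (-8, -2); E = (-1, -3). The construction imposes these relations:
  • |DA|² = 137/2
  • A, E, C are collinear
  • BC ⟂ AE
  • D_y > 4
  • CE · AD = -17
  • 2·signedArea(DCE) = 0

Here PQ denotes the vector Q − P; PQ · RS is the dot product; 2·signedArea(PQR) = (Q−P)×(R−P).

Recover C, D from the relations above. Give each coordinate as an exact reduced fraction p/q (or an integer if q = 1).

1. C_x = -256/137  [A, E, C are collinear ∩ BC ⟂ AE]
2. C_y = -666/137  [A, E, C are collinear ∩ BC ⟂ AE]
   → C = (-256/137, -666/137)
3. D_x = 5/2  [2·signedArea(DCE) = 0 ∩ CE · AD = -17]
4. D_y = 9/2  [2·signedArea(DCE) = 0 ∩ CE · AD = -17]
   → D = (5/2, 9/2)

C = (-256/137, -666/137)
D = (5/2, 9/2)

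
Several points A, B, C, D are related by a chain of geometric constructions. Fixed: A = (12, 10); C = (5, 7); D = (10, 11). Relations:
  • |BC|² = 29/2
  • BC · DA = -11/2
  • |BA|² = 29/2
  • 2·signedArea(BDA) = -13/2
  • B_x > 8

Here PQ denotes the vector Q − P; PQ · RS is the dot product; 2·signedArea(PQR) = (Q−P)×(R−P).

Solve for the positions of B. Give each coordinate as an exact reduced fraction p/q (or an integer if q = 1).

B = (17/2, 17/2)

1. B_x = 17/2  [2·signedArea(BDA) = -13/2 ∩ BC · DA = -11/2]
2. B_y = 17/2  [2·signedArea(BDA) = -13/2 ∩ BC · DA = -11/2]
   → B = (17/2, 17/2)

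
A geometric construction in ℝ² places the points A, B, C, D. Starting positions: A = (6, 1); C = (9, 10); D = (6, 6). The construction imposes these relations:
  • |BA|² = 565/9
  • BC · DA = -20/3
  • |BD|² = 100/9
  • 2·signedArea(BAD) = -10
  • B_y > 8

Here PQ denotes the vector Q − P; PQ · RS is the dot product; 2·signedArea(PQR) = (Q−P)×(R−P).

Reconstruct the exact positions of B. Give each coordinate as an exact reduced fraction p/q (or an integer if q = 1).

1. B_x = 8  [2·signedArea(BAD) = -10 ∩ BC · DA = -20/3]
2. B_y = 26/3  [2·signedArea(BAD) = -10 ∩ BC · DA = -20/3]
   → B = (8, 26/3)

B = (8, 26/3)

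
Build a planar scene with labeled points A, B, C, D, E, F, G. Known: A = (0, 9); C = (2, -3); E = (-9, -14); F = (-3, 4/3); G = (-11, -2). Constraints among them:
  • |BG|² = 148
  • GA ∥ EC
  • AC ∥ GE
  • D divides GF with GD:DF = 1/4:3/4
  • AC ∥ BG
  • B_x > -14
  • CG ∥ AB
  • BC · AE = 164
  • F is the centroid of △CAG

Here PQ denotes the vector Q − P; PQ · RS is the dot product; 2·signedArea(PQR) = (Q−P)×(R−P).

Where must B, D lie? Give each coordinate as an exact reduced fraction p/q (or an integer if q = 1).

1. B_x = -13  [AC ∥ BG ∩ CG ∥ AB]
2. B_y = 10  [AC ∥ BG ∩ CG ∥ AB]
   → B = (-13, 10)
3. D_x = -9  [D divides GF with GD:DF = 1/4:3/4]
4. D_y = -7/6  [D divides GF with GD:DF = 1/4:3/4]
   → D = (-9, -7/6)

B = (-13, 10)
D = (-9, -7/6)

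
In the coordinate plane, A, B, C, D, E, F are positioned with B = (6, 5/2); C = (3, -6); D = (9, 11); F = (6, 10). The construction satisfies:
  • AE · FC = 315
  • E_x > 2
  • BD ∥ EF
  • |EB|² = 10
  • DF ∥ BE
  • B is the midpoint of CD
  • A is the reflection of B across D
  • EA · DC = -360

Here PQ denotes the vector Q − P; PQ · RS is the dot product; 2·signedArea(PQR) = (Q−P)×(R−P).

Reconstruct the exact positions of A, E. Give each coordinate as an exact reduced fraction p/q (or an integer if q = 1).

1. A_x = 12  [A is the reflection of B across D]
2. A_y = 39/2  [A is the reflection of B across D]
   → A = (12, 39/2)
3. E_x = 3  [BD ∥ EF ∩ DF ∥ BE]
4. E_y = 3/2  [BD ∥ EF ∩ DF ∥ BE]
   → E = (3, 3/2)

A = (12, 39/2)
E = (3, 3/2)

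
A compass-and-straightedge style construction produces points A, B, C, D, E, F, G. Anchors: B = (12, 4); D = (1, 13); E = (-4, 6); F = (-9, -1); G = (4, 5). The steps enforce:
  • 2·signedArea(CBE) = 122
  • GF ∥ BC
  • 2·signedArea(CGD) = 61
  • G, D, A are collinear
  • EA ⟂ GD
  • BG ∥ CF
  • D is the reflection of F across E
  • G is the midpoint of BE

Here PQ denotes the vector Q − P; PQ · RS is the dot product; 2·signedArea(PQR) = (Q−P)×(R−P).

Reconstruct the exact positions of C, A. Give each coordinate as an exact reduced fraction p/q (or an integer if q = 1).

A = (196/73, 621/73)
C = (-1, -2)

1. C_x = -1  [BG ∥ CF ∩ GF ∥ BC]
2. C_y = -2  [BG ∥ CF ∩ GF ∥ BC]
   → C = (-1, -2)
3. A_x = 196/73  [G, D, A are collinear ∩ EA ⟂ GD]
4. A_y = 621/73  [G, D, A are collinear ∩ EA ⟂ GD]
   → A = (196/73, 621/73)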